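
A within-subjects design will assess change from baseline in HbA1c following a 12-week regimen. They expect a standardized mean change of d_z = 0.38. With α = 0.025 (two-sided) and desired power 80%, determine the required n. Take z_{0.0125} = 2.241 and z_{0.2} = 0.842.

n = 66 pairs

For a paired (one-sample on differences) test: n = ((z_{α/2} + z_β) / d)².
z_{α/2} + z_β = 2.241 + 0.842 = 3.083.
n = (3.083 / 0.38)² = 8.113² = 65.82.
Round up.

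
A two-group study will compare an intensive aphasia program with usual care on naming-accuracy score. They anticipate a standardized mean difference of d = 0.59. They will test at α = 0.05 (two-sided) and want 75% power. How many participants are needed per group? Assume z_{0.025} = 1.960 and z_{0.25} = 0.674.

For two independent groups with equal n: n = 2·((z_{α/2} + z_β) / d)².
z_{α/2} + z_β = 1.960 + 0.674 = 2.634.
n = 2 × (2.634 / 0.59)² = 2 × 4.464² = 2 × 19.93 = 39.9.
Round up to the next whole participant.

n = 40 per group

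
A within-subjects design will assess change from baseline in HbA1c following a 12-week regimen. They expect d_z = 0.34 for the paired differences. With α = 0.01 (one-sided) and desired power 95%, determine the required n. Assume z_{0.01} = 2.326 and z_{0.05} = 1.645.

For a paired (one-sample on differences) test: n = ((z_{α} + z_β) / d)².
z_{α} + z_β = 2.326 + 1.645 = 3.971.
n = (3.971 / 0.34)² = 11.679² = 136.41.
Round up.

n = 137 pairs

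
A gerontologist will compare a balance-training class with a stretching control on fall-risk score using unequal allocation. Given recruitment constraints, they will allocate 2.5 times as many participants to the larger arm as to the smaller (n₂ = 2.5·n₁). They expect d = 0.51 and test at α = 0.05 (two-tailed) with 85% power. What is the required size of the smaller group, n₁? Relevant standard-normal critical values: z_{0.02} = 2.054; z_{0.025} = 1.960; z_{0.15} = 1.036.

With allocation ratio k = n₂/n₁ = 2.5, Var(x̄₁−x̄₂) = σ²(1/n₁ + 1/(k·n₁)) = σ²·(k+1)/(k·n₁).
So n₁ = (1 + 1/k)·((z_{α/2} + z_β)/d)² = 1.400 × (2.996/0.51)².
n₁ = 1.400 × 34.51 = 48.3.
Round up: n₁ = 49, giving n₂ = ⌈2.5 × 49⌉ = ⌈122.5⌉ = 123.

n₁ = 49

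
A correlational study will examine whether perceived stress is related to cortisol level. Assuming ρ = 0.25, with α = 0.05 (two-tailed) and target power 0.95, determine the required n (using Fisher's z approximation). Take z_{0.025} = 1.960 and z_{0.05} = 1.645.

Fisher's z: C = ½·ln((1+r)/(1−r)) = ½·ln(1.6667) = 0.2554.
n = ((z_{α/2} + z_β)/C)² + 3.
(1.960 + 1.645) / 0.2554 = 3.605 / 0.2554 = 14.115.
n = 14.115² + 3 = 199.24 + 3 = 202.2.
Round up.

n = 203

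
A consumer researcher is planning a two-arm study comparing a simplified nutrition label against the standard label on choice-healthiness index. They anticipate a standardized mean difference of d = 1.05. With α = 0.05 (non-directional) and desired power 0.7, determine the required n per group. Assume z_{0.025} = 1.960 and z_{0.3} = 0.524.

For two independent groups with equal n: n = 2·((z_{α/2} + z_β) / d)².
z_{α/2} + z_β = 1.960 + 0.524 = 2.484.
n = 2 × (2.484 / 1.05)² = 2 × 2.366² = 2 × 5.60 = 11.2.
Round up to the next whole participant.

n = 12 per group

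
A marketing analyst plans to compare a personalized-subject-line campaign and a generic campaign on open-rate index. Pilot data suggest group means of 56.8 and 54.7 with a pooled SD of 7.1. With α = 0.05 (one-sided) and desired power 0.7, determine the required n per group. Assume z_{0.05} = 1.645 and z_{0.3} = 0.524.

n = 108 per group

Cohen's d = |M₁ − M₂| / SD_pooled = |56.8 − 54.7| / 7.1 = 2.1 / 7.1 = 0.296.
For two independent groups with equal n: n = 2·((z_{α} + z_β) / d)².
z_{α} + z_β = 1.645 + 0.524 = 2.169.
n = 2 × (2.169 / 0.296)² = 2 × 7.328² = 2 × 53.70 = 107.4.
Round up to the next whole participant.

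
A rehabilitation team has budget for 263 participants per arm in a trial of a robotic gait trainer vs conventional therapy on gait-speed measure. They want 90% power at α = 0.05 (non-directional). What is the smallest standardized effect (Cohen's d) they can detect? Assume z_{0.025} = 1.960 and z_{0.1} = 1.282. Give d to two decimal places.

For two independent groups of n = 263 each: d_min = (z_{α/2} + z_β)·√(2/n).
z-sum = 1.960 + 1.282 = 3.242.
d_min = 3.242 × √(2/263) = 3.242 × 0.0872 = 0.283.

d_min ≈ 0.28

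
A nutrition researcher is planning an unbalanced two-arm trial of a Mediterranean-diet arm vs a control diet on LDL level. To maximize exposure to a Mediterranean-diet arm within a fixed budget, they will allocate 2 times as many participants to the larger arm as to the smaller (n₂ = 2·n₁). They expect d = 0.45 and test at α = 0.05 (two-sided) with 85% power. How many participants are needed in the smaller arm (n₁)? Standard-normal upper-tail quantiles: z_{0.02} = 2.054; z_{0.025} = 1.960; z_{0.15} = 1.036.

n₁ = 67

With allocation ratio k = n₂/n₁ = 2, Var(x̄₁−x̄₂) = σ²(1/n₁ + 1/(k·n₁)) = σ²·(k+1)/(k·n₁).
So n₁ = (1 + 1/k)·((z_{α/2} + z_β)/d)² = 1.500 × (2.996/0.45)².
n₁ = 1.500 × 44.33 = 66.5.
Round up: n₁ = 67, giving n₂ = 2 × 67 = 134.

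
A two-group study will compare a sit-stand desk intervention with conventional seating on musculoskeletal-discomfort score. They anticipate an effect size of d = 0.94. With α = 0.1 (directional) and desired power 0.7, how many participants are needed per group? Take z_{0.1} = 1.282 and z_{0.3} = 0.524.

n = 8 per group

For two independent groups with equal n: n = 2·((z_{α} + z_β) / d)².
z_{α} + z_β = 1.282 + 0.524 = 1.806.
n = 2 × (1.806 / 0.94)² = 2 × 1.921² = 2 × 3.69 = 7.4.
Round up to the next whole participant.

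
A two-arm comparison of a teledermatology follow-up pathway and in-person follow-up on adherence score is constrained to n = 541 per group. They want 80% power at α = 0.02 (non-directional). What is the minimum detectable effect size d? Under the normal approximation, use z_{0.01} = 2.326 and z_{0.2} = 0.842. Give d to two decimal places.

d_min ≈ 0.19

For two independent groups of n = 541 each: d_min = (z_{α/2} + z_β)·√(2/n).
z-sum = 2.326 + 0.842 = 3.168.
d_min = 3.168 × √(2/541) = 3.168 × 0.0608 = 0.193.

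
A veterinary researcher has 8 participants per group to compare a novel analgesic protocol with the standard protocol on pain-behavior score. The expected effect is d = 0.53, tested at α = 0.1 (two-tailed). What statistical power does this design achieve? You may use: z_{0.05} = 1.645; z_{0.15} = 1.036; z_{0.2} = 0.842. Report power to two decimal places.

For two equal groups, power = Φ(d·√(n/2) − z_{α/2}).
d·√(n/2) = 0.53 × √(8/2) = 0.53 × 2.000 = 1.060.
z_β = 1.060 − 1.645 = -0.585.
Power = Φ(-0.585) = 0.279.

power ≈ 0.28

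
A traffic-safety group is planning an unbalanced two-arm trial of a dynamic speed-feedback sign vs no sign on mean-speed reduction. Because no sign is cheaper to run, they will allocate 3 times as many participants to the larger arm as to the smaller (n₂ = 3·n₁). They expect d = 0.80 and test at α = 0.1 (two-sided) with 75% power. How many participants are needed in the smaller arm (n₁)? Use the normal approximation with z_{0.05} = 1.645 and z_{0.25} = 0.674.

With allocation ratio k = n₂/n₁ = 3, Var(x̄₁−x̄₂) = σ²(1/n₁ + 1/(k·n₁)) = σ²·(k+1)/(k·n₁).
So n₁ = (1 + 1/k)·((z_{α/2} + z_β)/d)² = 1.333 × (2.319/0.80)².
n₁ = 1.333 × 8.40 = 11.2.
Round up: n₁ = 12, giving n₂ = 3 × 12 = 36.

n₁ = 12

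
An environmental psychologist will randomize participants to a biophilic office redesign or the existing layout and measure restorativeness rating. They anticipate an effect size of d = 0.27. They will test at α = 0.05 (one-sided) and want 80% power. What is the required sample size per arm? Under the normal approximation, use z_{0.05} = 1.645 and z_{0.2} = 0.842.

n = 170 per group

For two independent groups with equal n: n = 2·((z_{α} + z_β) / d)².
z_{α} + z_β = 1.645 + 0.842 = 2.487.
n = 2 × (2.487 / 0.27)² = 2 × 9.211² = 2 × 84.84 = 169.7.
Round up to the next whole participant.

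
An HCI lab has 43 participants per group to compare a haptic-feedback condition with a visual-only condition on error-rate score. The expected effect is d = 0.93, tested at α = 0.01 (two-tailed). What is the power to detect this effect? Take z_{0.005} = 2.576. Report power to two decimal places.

For two equal groups, power = Φ(d·√(n/2) − z_{α/2}).
d·√(n/2) = 0.93 × √(43/2) = 0.93 × 4.637 = 4.312.
z_β = 4.312 − 2.576 = 1.736.
Power = Φ(1.736) = 0.959.

power ≈ 0.96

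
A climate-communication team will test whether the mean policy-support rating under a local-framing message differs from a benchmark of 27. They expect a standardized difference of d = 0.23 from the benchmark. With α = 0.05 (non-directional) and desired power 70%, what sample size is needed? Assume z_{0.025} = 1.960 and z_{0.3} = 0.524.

n = 117

For a one-sample test: n = ((z_{α/2} + z_β) / d)².
z_{α/2} + z_β = 1.960 + 0.524 = 2.484.
n = (2.484 / 0.23)² = 10.800² = 116.64.
Round up.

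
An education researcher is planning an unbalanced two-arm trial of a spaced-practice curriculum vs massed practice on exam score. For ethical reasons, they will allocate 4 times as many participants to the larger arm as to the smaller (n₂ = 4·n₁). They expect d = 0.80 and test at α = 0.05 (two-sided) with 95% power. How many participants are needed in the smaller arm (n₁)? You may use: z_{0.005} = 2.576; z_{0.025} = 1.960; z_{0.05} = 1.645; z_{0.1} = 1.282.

With allocation ratio k = n₂/n₁ = 4, Var(x̄₁−x̄₂) = σ²(1/n₁ + 1/(k·n₁)) = σ²·(k+1)/(k·n₁).
So n₁ = (1 + 1/k)·((z_{α/2} + z_β)/d)² = 1.250 × (3.605/0.80)².
n₁ = 1.250 × 20.31 = 25.4.
Round up: n₁ = 26, giving n₂ = 4 × 26 = 104.

n₁ = 26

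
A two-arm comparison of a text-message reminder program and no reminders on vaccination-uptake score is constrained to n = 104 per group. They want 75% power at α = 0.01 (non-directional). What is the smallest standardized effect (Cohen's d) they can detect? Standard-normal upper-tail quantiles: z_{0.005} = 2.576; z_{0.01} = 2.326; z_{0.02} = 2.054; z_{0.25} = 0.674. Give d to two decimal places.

For two independent groups of n = 104 each: d_min = (z_{α/2} + z_β)·√(2/n).
z-sum = 2.576 + 0.674 = 3.250.
d_min = 3.250 × √(2/104) = 3.250 × 0.1387 = 0.451.

d_min ≈ 0.45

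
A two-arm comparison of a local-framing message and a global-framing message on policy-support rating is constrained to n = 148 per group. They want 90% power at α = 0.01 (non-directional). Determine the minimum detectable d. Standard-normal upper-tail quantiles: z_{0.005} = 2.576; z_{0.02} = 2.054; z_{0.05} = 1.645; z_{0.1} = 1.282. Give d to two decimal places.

For two independent groups of n = 148 each: d_min = (z_{α/2} + z_β)·√(2/n).
z-sum = 2.576 + 1.282 = 3.858.
d_min = 3.858 × √(2/148) = 3.858 × 0.1162 = 0.448.

d_min ≈ 0.45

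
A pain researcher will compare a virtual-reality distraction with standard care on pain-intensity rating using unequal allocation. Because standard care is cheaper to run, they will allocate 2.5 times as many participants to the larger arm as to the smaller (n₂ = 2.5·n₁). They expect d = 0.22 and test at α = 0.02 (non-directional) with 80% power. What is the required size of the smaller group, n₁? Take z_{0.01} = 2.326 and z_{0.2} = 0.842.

n₁ = 291

With allocation ratio k = n₂/n₁ = 2.5, Var(x̄₁−x̄₂) = σ²(1/n₁ + 1/(k·n₁)) = σ²·(k+1)/(k·n₁).
So n₁ = (1 + 1/k)·((z_{α/2} + z_β)/d)² = 1.400 × (3.168/0.22)².
n₁ = 1.400 × 207.36 = 290.3.
Round up: n₁ = 291, giving n₂ = ⌈2.5 × 291⌉ = ⌈727.5⌉ = 728.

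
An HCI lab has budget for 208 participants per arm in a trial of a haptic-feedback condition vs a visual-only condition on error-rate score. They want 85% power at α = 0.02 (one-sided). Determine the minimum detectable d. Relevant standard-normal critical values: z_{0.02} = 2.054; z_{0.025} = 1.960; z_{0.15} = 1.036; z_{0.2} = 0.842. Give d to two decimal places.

For two independent groups of n = 208 each: d_min = (z_{α} + z_β)·√(2/n).
z-sum = 2.054 + 1.036 = 3.090.
d_min = 3.090 × √(2/208) = 3.090 × 0.0981 = 0.303.

d_min ≈ 0.30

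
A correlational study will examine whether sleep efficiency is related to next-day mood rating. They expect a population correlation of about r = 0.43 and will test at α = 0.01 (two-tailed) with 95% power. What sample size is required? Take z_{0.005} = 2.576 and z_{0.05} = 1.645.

n = 88

Fisher's z: C = ½·ln((1+r)/(1−r)) = ½·ln(2.5088) = 0.4599.
n = ((z_{α/2} + z_β)/C)² + 3.
(2.576 + 1.645) / 0.4599 = 4.221 / 0.4599 = 9.178.
n = 9.178² + 3 = 84.24 + 3 = 87.2.
Round up.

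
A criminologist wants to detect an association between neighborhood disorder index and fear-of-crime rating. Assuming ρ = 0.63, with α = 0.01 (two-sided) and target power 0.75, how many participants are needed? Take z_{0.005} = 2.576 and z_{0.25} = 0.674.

Fisher's z: C = ½·ln((1+r)/(1−r)) = ½·ln(4.4054) = 0.7414.
n = ((z_{α/2} + z_β)/C)² + 3.
(2.576 + 0.674) / 0.7414 = 3.250 / 0.7414 = 4.384.
n = 4.384² + 3 = 19.22 + 3 = 22.2.
Round up.

n = 23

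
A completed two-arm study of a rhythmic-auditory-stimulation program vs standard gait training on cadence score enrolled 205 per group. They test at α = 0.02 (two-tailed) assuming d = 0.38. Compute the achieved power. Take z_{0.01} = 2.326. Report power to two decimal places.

power ≈ 0.94

For two equal groups, power = Φ(d·√(n/2) − z_{α/2}).
d·√(n/2) = 0.38 × √(205/2) = 0.38 × 10.124 = 3.847.
z_β = 3.847 − 2.326 = 1.521.
Power = Φ(1.521) = 0.936.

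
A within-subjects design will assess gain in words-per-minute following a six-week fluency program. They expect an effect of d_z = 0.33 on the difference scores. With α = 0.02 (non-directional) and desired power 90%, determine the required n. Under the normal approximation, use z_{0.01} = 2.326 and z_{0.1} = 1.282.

n = 120 pairs

For a paired (one-sample on differences) test: n = ((z_{α/2} + z_β) / d)².
z_{α/2} + z_β = 2.326 + 1.282 = 3.608.
n = (3.608 / 0.33)² = 10.933² = 119.54.
Round up.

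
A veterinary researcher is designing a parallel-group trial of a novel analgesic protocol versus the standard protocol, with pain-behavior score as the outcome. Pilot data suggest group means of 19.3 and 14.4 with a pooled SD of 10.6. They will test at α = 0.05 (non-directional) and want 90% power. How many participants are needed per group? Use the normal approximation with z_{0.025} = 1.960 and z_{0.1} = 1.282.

Cohen's d = |M₁ − M₂| / SD_pooled = |19.3 − 14.4| / 10.6 = 4.9 / 10.6 = 0.462.
For two independent groups with equal n: n = 2·((z_{α/2} + z_β) / d)².
z_{α/2} + z_β = 1.960 + 1.282 = 3.242.
n = 2 × (3.242 / 0.462)² = 2 × 7.017² = 2 × 49.24 = 98.5.
Round up to the next whole participant.

n = 99 per group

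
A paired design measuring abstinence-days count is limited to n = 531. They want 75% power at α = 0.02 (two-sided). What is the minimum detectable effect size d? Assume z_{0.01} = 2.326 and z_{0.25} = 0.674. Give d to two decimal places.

For a single sample (or paired design) of n = 531: d_min = (z_{α/2} + z_β)/√n.
z-sum = 2.326 + 0.674 = 3.000.
d_min = 3.000 / √531 = 3.000 / 23.043 = 0.130.

d_min ≈ 0.13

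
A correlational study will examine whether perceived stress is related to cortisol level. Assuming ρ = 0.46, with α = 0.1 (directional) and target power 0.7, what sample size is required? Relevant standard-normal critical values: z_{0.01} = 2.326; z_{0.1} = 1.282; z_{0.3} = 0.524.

Fisher's z: C = ½·ln((1+r)/(1−r)) = ½·ln(2.7037) = 0.4973.
n = ((z_{α} + z_β)/C)² + 3.
(1.282 + 0.524) / 0.4973 = 1.806 / 0.4973 = 3.632.
n = 3.632² + 3 = 13.19 + 3 = 16.2.
Round up.

n = 17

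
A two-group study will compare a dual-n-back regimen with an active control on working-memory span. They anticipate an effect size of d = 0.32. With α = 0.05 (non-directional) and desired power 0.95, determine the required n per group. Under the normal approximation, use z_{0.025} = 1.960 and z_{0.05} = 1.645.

n = 254 per group

For two independent groups with equal n: n = 2·((z_{α/2} + z_β) / d)².
z_{α/2} + z_β = 1.960 + 1.645 = 3.605.
n = 2 × (3.605 / 0.32)² = 2 × 11.266² = 2 × 126.91 = 253.8.
Round up to the next whole participant.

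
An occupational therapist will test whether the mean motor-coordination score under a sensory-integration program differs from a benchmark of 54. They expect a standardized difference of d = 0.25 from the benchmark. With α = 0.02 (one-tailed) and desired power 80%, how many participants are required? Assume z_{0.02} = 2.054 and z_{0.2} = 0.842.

n = 135

For a one-sample test: n = ((z_{α} + z_β) / d)².
z_{α} + z_β = 2.054 + 0.842 = 2.896.
n = (2.896 / 0.25)² = 11.584² = 134.19.
Round up.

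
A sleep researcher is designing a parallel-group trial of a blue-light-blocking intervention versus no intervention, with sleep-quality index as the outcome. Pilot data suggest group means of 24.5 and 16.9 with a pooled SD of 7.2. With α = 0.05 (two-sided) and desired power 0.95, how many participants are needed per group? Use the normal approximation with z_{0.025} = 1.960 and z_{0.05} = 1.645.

n = 24 per group

Cohen's d = |M₁ − M₂| / SD_pooled = |24.5 − 16.9| / 7.2 = 7.6 / 7.2 = 1.056.
For two independent groups with equal n: n = 2·((z_{α/2} + z_β) / d)².
z_{α/2} + z_β = 1.960 + 1.645 = 3.605.
n = 2 × (3.605 / 1.056)² = 2 × 3.414² = 2 × 11.65 = 23.3.
Round up to the next whole participant.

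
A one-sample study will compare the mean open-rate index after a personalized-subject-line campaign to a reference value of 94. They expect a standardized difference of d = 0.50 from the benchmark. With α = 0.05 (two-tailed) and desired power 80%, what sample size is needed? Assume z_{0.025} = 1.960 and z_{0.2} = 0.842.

n = 32

For a one-sample test: n = ((z_{α/2} + z_β) / d)².
z_{α/2} + z_β = 1.960 + 0.842 = 2.802.
n = (2.802 / 0.50)² = 5.604² = 31.40.
Round up.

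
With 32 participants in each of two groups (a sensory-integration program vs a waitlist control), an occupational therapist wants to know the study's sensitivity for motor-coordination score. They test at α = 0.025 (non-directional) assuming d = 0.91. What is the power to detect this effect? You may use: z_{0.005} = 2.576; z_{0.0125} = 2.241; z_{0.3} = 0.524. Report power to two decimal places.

power ≈ 0.92

For two equal groups, power = Φ(d·√(n/2) − z_{α/2}).
d·√(n/2) = 0.91 × √(32/2) = 0.91 × 4.000 = 3.640.
z_β = 3.640 − 2.241 = 1.399.
Power = Φ(1.399) = 0.919.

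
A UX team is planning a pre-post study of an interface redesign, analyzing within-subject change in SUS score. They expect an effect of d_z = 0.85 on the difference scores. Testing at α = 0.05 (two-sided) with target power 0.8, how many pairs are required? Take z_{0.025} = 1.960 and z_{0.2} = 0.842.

For a paired (one-sample on differences) test: n = ((z_{α/2} + z_β) / d)².
z_{α/2} + z_β = 1.960 + 0.842 = 2.802.
n = (2.802 / 0.85)² = 3.296² = 10.87.
Round up.

n = 11 pairs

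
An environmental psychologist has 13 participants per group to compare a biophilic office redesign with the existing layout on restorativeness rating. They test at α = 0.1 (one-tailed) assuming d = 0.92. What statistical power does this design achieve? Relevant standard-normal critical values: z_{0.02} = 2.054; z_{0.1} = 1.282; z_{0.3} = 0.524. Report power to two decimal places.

For two equal groups, power = Φ(d·√(n/2) − z_{α}).
d·√(n/2) = 0.92 × √(13/2) = 0.92 × 2.550 = 2.346.
z_β = 2.346 − 1.282 = 1.064.
Power = Φ(1.064) = 0.856.

power ≈ 0.86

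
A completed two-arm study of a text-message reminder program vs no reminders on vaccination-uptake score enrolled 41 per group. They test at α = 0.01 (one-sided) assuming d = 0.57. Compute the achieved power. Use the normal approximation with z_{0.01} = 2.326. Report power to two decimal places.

For two equal groups, power = Φ(d·√(n/2) − z_{α}).
d·√(n/2) = 0.57 × √(41/2) = 0.57 × 4.528 = 2.581.
z_β = 2.581 − 2.326 = 0.255.
Power = Φ(0.255) = 0.601.

power ≈ 0.60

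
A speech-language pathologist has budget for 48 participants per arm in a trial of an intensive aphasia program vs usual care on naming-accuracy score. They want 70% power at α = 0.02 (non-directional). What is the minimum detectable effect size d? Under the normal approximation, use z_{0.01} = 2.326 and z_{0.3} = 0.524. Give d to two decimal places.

d_min ≈ 0.58

For two independent groups of n = 48 each: d_min = (z_{α/2} + z_β)·√(2/n).
z-sum = 2.326 + 0.524 = 2.850.
d_min = 2.850 × √(2/48) = 2.850 × 0.2041 = 0.582.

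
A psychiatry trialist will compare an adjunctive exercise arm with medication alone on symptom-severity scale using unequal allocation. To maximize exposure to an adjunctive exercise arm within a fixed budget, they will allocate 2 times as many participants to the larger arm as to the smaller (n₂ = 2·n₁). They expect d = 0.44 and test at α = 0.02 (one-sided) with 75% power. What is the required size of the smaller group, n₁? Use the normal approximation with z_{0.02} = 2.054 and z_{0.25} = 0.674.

n₁ = 58

With allocation ratio k = n₂/n₁ = 2, Var(x̄₁−x̄₂) = σ²(1/n₁ + 1/(k·n₁)) = σ²·(k+1)/(k·n₁).
So n₁ = (1 + 1/k)·((z_{α} + z_β)/d)² = 1.500 × (2.728/0.44)².
n₁ = 1.500 × 38.44 = 57.7.
Round up: n₁ = 58, giving n₂ = 2 × 58 = 116.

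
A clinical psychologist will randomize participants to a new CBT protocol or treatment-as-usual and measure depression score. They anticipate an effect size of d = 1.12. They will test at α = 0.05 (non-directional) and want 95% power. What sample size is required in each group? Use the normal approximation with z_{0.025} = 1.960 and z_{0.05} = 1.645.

n = 21 per group

For two independent groups with equal n: n = 2·((z_{α/2} + z_β) / d)².
z_{α/2} + z_β = 1.960 + 1.645 = 3.605.
n = 2 × (3.605 / 1.12)² = 2 × 3.219² = 2 × 10.36 = 20.7.
Round up to the next whole participant.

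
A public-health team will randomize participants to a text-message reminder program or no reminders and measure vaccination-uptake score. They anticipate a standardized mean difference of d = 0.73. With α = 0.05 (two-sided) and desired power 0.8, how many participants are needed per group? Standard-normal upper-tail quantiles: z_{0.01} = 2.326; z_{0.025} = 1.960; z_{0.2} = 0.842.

n = 30 per group

For two independent groups with equal n: n = 2·((z_{α/2} + z_β) / d)².
z_{α/2} + z_β = 1.960 + 0.842 = 2.802.
n = 2 × (2.802 / 0.73)² = 2 × 3.838² = 2 × 14.73 = 29.5.
Round up to the next whole participant.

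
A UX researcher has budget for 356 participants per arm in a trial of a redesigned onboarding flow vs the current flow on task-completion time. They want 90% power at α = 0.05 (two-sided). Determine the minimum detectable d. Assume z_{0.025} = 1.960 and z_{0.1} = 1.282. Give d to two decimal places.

For two independent groups of n = 356 each: d_min = (z_{α/2} + z_β)·√(2/n).
z-sum = 1.960 + 1.282 = 3.242.
d_min = 3.242 × √(2/356) = 3.242 × 0.0750 = 0.243.

d_min ≈ 0.24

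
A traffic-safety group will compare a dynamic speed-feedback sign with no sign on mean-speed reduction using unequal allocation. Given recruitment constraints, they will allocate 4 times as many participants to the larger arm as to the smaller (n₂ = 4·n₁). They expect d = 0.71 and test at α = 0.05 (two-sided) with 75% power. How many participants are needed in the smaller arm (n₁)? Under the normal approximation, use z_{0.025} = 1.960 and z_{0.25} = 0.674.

With allocation ratio k = n₂/n₁ = 4, Var(x̄₁−x̄₂) = σ²(1/n₁ + 1/(k·n₁)) = σ²·(k+1)/(k·n₁).
So n₁ = (1 + 1/k)·((z_{α/2} + z_β)/d)² = 1.250 × (2.634/0.71)².
n₁ = 1.250 × 13.76 = 17.2.
Round up: n₁ = 18, giving n₂ = 4 × 18 = 72.

n₁ = 18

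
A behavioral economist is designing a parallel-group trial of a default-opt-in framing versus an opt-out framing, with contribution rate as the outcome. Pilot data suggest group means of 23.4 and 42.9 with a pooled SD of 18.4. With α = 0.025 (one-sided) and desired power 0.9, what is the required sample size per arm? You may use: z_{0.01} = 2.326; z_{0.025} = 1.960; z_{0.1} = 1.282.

Cohen's d = |M₁ − M₂| / SD_pooled = |23.4 − 42.9| / 18.4 = 19.5 / 18.4 = 1.060.
For two independent groups with equal n: n = 2·((z_{α} + z_β) / d)².
z_{α} + z_β = 1.960 + 1.282 = 3.242.
n = 2 × (3.242 / 1.060)² = 2 × 3.058² = 2 × 9.35 = 18.7.
Round up to the next whole participant.

n = 19 per group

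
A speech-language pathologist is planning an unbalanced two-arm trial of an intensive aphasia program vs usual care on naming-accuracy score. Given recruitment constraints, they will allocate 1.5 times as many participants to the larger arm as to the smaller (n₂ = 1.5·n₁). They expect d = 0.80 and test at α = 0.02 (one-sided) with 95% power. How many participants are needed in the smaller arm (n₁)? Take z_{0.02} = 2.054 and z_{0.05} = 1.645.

With allocation ratio k = n₂/n₁ = 1.5, Var(x̄₁−x̄₂) = σ²(1/n₁ + 1/(k·n₁)) = σ²·(k+1)/(k·n₁).
So n₁ = (1 + 1/k)·((z_{α} + z_β)/d)² = 1.667 × (3.699/0.80)².
n₁ = 1.667 × 21.38 = 35.6.
Round up: n₁ = 36, giving n₂ = 1.5 × 36 = 54.

n₁ = 36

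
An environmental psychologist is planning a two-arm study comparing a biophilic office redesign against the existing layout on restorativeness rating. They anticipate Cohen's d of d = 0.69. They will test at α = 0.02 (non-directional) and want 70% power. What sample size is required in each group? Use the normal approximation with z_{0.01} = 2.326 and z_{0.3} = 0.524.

For two independent groups with equal n: n = 2·((z_{α/2} + z_β) / d)².
z_{α/2} + z_β = 2.326 + 0.524 = 2.850.
n = 2 × (2.850 / 0.69)² = 2 × 4.130² = 2 × 17.06 = 34.1.
Round up to the next whole participant.

n = 35 per group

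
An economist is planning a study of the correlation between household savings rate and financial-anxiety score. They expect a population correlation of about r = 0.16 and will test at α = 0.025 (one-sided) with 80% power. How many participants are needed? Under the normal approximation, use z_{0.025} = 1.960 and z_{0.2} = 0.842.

n = 305

Fisher's z: C = ½·ln((1+r)/(1−r)) = ½·ln(1.3810) = 0.1614.
n = ((z_{α} + z_β)/C)² + 3.
(1.960 + 0.842) / 0.1614 = 2.802 / 0.1614 = 17.361.
n = 17.361² + 3 = 301.39 + 3 = 304.4.
Round up.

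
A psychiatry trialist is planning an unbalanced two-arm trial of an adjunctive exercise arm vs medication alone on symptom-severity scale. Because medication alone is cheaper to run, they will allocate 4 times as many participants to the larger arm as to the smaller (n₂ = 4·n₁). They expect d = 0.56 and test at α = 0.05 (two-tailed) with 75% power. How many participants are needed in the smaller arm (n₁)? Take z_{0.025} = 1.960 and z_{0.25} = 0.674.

n₁ = 28

With allocation ratio k = n₂/n₁ = 4, Var(x̄₁−x̄₂) = σ²(1/n₁ + 1/(k·n₁)) = σ²·(k+1)/(k·n₁).
So n₁ = (1 + 1/k)·((z_{α/2} + z_β)/d)² = 1.250 × (2.634/0.56)².
n₁ = 1.250 × 22.12 = 27.7.
Round up: n₁ = 28, giving n₂ = 4 × 28 = 112.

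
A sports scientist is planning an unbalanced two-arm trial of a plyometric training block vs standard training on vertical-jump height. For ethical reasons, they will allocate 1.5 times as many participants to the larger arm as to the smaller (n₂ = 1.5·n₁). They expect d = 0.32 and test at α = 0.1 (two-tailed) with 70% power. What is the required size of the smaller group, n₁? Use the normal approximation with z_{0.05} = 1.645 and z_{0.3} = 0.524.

n₁ = 77

With allocation ratio k = n₂/n₁ = 1.5, Var(x̄₁−x̄₂) = σ²(1/n₁ + 1/(k·n₁)) = σ²·(k+1)/(k·n₁).
So n₁ = (1 + 1/k)·((z_{α/2} + z_β)/d)² = 1.667 × (2.169/0.32)².
n₁ = 1.667 × 45.94 = 76.6.
Round up: n₁ = 77, giving n₂ = ⌈1.5 × 77⌉ = ⌈115.5⌉ = 116.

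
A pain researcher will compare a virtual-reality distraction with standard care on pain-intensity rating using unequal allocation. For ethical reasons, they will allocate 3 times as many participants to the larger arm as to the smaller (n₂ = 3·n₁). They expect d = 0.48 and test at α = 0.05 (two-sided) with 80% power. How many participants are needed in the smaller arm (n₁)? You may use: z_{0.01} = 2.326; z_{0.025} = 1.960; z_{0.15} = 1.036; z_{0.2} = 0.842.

n₁ = 46

With allocation ratio k = n₂/n₁ = 3, Var(x̄₁−x̄₂) = σ²(1/n₁ + 1/(k·n₁)) = σ²·(k+1)/(k·n₁).
So n₁ = (1 + 1/k)·((z_{α/2} + z_β)/d)² = 1.333 × (2.802/0.48)².
n₁ = 1.333 × 34.08 = 45.4.
Round up: n₁ = 46, giving n₂ = 3 × 46 = 138.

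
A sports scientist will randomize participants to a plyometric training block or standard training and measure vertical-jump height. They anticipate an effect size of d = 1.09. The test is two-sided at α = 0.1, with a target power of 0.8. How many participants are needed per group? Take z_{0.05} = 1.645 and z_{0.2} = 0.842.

n = 11 per group

For two independent groups with equal n: n = 2·((z_{α/2} + z_β) / d)².
z_{α/2} + z_β = 1.645 + 0.842 = 2.487.
n = 2 × (2.487 / 1.09)² = 2 × 2.282² = 2 × 5.21 = 10.4.
Round up to the next whole participant.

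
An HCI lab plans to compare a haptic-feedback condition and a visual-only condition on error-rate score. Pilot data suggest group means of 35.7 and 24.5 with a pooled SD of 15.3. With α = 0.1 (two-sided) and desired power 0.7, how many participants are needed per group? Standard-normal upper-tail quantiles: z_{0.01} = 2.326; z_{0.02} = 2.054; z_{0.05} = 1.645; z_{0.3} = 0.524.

n = 18 per group

Cohen's d = |M₁ − M₂| / SD_pooled = |35.7 − 24.5| / 15.3 = 11.2 / 15.3 = 0.732.
For two independent groups with equal n: n = 2·((z_{α/2} + z_β) / d)².
z_{α/2} + z_β = 1.645 + 0.524 = 2.169.
n = 2 × (2.169 / 0.732)² = 2 × 2.963² = 2 × 8.78 = 17.6.
Round up to the next whole participant.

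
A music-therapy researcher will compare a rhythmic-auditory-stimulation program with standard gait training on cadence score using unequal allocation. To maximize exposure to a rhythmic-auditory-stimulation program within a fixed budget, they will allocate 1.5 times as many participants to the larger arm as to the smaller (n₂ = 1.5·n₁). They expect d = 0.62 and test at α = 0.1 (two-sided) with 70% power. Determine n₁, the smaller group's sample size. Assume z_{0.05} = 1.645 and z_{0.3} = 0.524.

With allocation ratio k = n₂/n₁ = 1.5, Var(x̄₁−x̄₂) = σ²(1/n₁ + 1/(k·n₁)) = σ²·(k+1)/(k·n₁).
So n₁ = (1 + 1/k)·((z_{α/2} + z_β)/d)² = 1.667 × (2.169/0.62)².
n₁ = 1.667 × 12.24 = 20.4.
Round up: n₁ = 21, giving n₂ = ⌈1.5 × 21⌉ = ⌈31.5⌉ = 32.

n₁ = 21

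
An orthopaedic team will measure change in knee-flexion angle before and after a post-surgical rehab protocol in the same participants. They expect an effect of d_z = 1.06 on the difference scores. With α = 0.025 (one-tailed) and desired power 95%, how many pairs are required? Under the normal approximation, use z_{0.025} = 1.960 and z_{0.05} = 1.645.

n = 12 pairs

For a paired (one-sample on differences) test: n = ((z_{α} + z_β) / d)².
z_{α} + z_β = 1.960 + 1.645 = 3.605.
n = (3.605 / 1.06)² = 3.401² = 11.57.
Round up.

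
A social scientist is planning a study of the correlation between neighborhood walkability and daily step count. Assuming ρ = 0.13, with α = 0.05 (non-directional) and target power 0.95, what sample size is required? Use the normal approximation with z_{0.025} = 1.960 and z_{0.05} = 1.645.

Fisher's z: C = ½·ln((1+r)/(1−r)) = ½·ln(1.2989) = 0.1307.
n = ((z_{α/2} + z_β)/C)² + 3.
(1.960 + 1.645) / 0.1307 = 3.605 / 0.1307 = 27.582.
n = 27.582² + 3 = 760.78 + 3 = 763.8.
Round up.

n = 764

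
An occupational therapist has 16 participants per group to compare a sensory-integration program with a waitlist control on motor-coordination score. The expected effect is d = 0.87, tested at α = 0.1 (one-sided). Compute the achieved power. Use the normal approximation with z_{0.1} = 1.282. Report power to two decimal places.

power ≈ 0.88

For two equal groups, power = Φ(d·√(n/2) − z_{α}).
d·√(n/2) = 0.87 × √(16/2) = 0.87 × 2.828 = 2.461.
z_β = 2.461 − 1.282 = 1.179.
Power = Φ(1.179) = 0.881.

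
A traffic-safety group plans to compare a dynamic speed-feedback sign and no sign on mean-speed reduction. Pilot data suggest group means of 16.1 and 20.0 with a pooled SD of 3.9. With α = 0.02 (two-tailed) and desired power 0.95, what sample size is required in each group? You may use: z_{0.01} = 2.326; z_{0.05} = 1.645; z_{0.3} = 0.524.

n = 32 per group

Cohen's d = |M₁ − M₂| / SD_pooled = |16.1 − 20.0| / 3.9 = 3.9 / 3.9 = 1.000.
For two independent groups with equal n: n = 2·((z_{α/2} + z_β) / d)².
z_{α/2} + z_β = 2.326 + 1.645 = 3.971.
n = 2 × (3.971 / 1.000)² = 2 × 3.971² = 2 × 15.77 = 31.5.
Round up to the next whole participant.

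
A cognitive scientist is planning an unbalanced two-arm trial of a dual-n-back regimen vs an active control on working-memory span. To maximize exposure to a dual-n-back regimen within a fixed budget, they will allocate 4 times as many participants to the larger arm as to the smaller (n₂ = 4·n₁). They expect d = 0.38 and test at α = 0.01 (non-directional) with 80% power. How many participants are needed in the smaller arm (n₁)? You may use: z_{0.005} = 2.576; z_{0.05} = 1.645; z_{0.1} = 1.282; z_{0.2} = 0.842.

n₁ = 102

With allocation ratio k = n₂/n₁ = 4, Var(x̄₁−x̄₂) = σ²(1/n₁ + 1/(k·n₁)) = σ²·(k+1)/(k·n₁).
So n₁ = (1 + 1/k)·((z_{α/2} + z_β)/d)² = 1.250 × (3.418/0.38)².
n₁ = 1.250 × 80.91 = 101.1.
Round up: n₁ = 102, giving n₂ = 4 × 102 = 408.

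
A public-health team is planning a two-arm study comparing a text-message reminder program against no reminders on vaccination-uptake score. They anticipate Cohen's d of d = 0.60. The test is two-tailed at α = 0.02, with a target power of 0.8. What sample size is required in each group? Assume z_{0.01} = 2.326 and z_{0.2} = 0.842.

For two independent groups with equal n: n = 2·((z_{α/2} + z_β) / d)².
z_{α/2} + z_β = 2.326 + 0.842 = 3.168.
n = 2 × (3.168 / 0.60)² = 2 × 5.280² = 2 × 27.88 = 55.8.
Round up to the next whole participant.

n = 56 per group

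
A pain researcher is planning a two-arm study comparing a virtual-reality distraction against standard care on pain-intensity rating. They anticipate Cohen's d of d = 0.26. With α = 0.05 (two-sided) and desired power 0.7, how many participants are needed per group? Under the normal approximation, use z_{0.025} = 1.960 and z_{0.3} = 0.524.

For two independent groups with equal n: n = 2·((z_{α/2} + z_β) / d)².
z_{α/2} + z_β = 1.960 + 0.524 = 2.484.
n = 2 × (2.484 / 0.26)² = 2 × 9.554² = 2 × 91.28 = 182.6.
Round up to the next whole participant.

n = 183 per group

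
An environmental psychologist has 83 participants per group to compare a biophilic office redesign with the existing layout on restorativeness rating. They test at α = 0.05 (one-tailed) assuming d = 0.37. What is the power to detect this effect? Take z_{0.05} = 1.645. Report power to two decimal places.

power ≈ 0.77

For two equal groups, power = Φ(d·√(n/2) − z_{α}).
d·√(n/2) = 0.37 × √(83/2) = 0.37 × 6.442 = 2.384.
z_β = 2.384 − 1.645 = 0.739.
Power = Φ(0.739) = 0.770.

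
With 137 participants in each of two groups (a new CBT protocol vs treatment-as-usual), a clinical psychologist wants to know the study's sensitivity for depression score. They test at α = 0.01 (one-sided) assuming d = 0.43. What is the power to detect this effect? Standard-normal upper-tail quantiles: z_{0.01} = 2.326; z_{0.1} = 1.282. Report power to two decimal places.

For two equal groups, power = Φ(d·√(n/2) − z_{α}).
d·√(n/2) = 0.43 × √(137/2) = 0.43 × 8.276 = 3.559.
z_β = 3.559 − 2.326 = 1.233.
Power = Φ(1.233) = 0.891.

power ≈ 0.89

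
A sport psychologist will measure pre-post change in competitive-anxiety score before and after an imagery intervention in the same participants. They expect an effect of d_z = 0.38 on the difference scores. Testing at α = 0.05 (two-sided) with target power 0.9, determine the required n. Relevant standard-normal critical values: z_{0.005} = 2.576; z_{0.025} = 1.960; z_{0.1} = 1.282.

n = 73 pairs

For a paired (one-sample on differences) test: n = ((z_{α/2} + z_β) / d)².
z_{α/2} + z_β = 1.960 + 1.282 = 3.242.
n = (3.242 / 0.38)² = 8.532² = 72.79.
Round up.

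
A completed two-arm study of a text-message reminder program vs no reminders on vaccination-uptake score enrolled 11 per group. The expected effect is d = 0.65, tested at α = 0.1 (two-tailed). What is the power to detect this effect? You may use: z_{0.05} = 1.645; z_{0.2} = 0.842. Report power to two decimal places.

For two equal groups, power = Φ(d·√(n/2) − z_{α/2}).
d·√(n/2) = 0.65 × √(11/2) = 0.65 × 2.345 = 1.524.
z_β = 1.524 − 1.645 = -0.121.
Power = Φ(-0.121) = 0.452.

power ≈ 0.45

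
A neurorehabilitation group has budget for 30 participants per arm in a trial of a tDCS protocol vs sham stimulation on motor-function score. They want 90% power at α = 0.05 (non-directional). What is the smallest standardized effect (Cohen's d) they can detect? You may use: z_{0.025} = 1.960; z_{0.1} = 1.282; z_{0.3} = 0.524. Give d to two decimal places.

d_min ≈ 0.84

For two independent groups of n = 30 each: d_min = (z_{α/2} + z_β)·√(2/n).
z-sum = 1.960 + 1.282 = 3.242.
d_min = 3.242 × √(2/30) = 3.242 × 0.2582 = 0.837.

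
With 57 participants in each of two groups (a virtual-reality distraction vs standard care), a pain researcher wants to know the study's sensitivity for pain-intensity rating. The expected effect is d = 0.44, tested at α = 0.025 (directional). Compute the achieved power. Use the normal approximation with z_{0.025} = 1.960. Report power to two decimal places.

For two equal groups, power = Φ(d·√(n/2) − z_{α}).
d·√(n/2) = 0.44 × √(57/2) = 0.44 × 5.339 = 2.349.
z_β = 2.349 − 1.960 = 0.389.
Power = Φ(0.389) = 0.651.

power ≈ 0.65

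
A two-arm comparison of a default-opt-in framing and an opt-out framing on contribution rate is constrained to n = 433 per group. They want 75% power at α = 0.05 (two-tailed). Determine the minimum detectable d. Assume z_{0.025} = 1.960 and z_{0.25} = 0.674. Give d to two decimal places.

d_min ≈ 0.18

For two independent groups of n = 433 each: d_min = (z_{α/2} + z_β)·√(2/n).
z-sum = 1.960 + 0.674 = 2.634.
d_min = 2.634 × √(2/433) = 2.634 × 0.0680 = 0.179.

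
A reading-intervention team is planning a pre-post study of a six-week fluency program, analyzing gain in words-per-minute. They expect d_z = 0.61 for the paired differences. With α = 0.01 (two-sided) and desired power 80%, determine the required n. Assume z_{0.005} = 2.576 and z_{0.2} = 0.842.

n = 32 pairs

For a paired (one-sample on differences) test: n = ((z_{α/2} + z_β) / d)².
z_{α/2} + z_β = 2.576 + 0.842 = 3.418.
n = (3.418 / 0.61)² = 5.603² = 31.40.
Round up.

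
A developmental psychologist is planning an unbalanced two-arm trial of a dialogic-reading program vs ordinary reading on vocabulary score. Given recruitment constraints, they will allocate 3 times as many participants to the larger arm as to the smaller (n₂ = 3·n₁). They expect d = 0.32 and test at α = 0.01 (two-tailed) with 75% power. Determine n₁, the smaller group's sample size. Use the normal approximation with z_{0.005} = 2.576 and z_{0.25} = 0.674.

n₁ = 138

With allocation ratio k = n₂/n₁ = 3, Var(x̄₁−x̄₂) = σ²(1/n₁ + 1/(k·n₁)) = σ²·(k+1)/(k·n₁).
So n₁ = (1 + 1/k)·((z_{α/2} + z_β)/d)² = 1.333 × (3.250/0.32)².
n₁ = 1.333 × 103.15 = 137.5.
Round up: n₁ = 138, giving n₂ = 3 × 138 = 414.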